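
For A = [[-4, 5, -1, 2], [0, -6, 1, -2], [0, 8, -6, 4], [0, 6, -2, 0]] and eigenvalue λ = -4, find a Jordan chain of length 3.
v_1 = [[-2, 0, 1, 0]]^T, v_2 = [[-1, 1, -2, -2]]^T, v_3 = [[3, 0, 4, 2]]^T

We seek v_1 ∈ ker((A + 4I)^3) \ ker((A + 4I)^2), then set v_{i+1} = (A + 4I) v_i.

One such chain is v_1 = [[-2, 0, 1, 0]]^T, v_2 = [[-1, 1, -2, -2]]^T, v_3 = [[3, 0, 4, 2]]^T. Check: (A + 4I) v_3 = [[0, 0, 0, 0]]^T = 0.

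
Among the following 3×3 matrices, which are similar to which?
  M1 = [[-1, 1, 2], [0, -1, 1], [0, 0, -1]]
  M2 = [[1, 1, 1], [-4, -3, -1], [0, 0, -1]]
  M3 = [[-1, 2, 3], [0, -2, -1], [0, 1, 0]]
Characteristic polynomials: χ_{M1} = (x + 1)^3, χ_{M2} = (x + 1)^3, χ_{M3} = (x + 1)^3.

{M1, M2, M3}: invariant factors (x + 1)^3.

Matrices are similar if and only if their invariant-factor lists agree; the partition into similarity classes is {M1, M2, M3}.

1 class: {M1, M2, M3}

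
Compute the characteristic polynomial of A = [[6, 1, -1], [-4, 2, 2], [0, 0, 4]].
χ_A(x) = (x - 4)^3

xI - A = [[x - 6, -1, 1], [4, x - 2, -2], [0, 0, x - 4]].

Expanding det(xI - A) along the first row:
det(xI - A) = + (x - 6)·det([[x - 2, -2], [0, x - 4]]) - (-1)·det([[4, -2], [0, x - 4]]) + (1)·det([[4, x - 2], [0, 0]]).

Evaluating gives χ_A(x) = x^3 - 12x^2 + 48x - 64 = (x - 4)^3.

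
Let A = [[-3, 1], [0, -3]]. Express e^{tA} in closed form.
A has Jordan form J = [[-3, 1], [0, -3]] with A = PJP^{-1}, so e^{tA} = P e^{tJ} P^{-1}.

For a Jordan block J_k(λ), e^{tJ_k(λ)} = e^{λt} · (I + tN + t^2 N^2/2! + ... + t^{k-1} N^{k-1}/(k-1)!) where N is the nilpotent superdiagonal part.

Assembling the blocks and conjugating back gives the entries of e^{tA} as shown above.

e^{tA} = [[e^{-3*t}, t*e^{-3*t}], [0, e^{-3*t}]]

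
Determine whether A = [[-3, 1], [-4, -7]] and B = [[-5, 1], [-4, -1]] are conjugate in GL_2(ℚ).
trace(A) = -10 but trace(B) = -6. The trace is a similarity invariant, so A and B are not similar.

No.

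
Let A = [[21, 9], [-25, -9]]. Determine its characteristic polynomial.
χ_A(x) = (x - 6)^2

xI - A = [[x - 21, -9], [25, x + 9]].

Expanding det(xI - A) along the first row:
det(xI - A) = + (x - 21)·det([[x + 9]]) - (-9)·det([[25]]).

Evaluating gives χ_A(x) = x^2 - 12x + 36 = (x - 6)^2.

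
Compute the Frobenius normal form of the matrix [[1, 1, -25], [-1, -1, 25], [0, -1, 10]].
R = [[0, 0, 0], [1, 0, -25], [0, 1, 10]]

The invariant factors of A (the non-unit diagonal entries of the Smith normal form of xI - A over ℚ[x]) are x(x - 5)^2, each dividing the next. The characteristic polynomial is their product, x(x - 5)^2.

The rational canonical form is the block-diagonal matrix of companion matrices C(f_i):
R = [[0, 0, 0], [1, 0, -25], [0, 1, 10]].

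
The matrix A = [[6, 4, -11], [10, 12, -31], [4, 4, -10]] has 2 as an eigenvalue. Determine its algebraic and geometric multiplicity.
The characteristic polynomial is (x - 4)(x - 2)^2, so the factor x - 2 appears with exponent 2: the algebraic multiplicity is 2.

rank(A - 2I) = 2, so the eigenspace has dimension 3 - 2 = 1: the geometric multiplicity is 1.

Since 1 < 2, A is not diagonalizable.

algebraic multiplicity 2, geometric multiplicity 1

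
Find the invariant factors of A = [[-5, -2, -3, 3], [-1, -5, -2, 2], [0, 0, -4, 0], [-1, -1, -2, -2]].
x + 4, (x + 4)^3

The Jordan structure of A has elementary divisors (x + 4)^3, (x + 4). Arranging the block sizes at each eigenvalue in decreasing order and taking row products gives the invariant factors.

Invariant factors (smallest first, each dividing the next): x + 4, (x + 4)^3.

Check: the last factor (x + 4)^3 is the minimal polynomial, and the product (x + 4)^4 is the characteristic polynomial.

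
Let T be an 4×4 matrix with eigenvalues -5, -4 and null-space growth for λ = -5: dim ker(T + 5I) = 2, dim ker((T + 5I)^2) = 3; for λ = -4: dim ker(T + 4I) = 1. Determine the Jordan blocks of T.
λ = -5: successive nullity increments [2, 1] count blocks of size ≥ k; block sizes are [2, 1].
λ = -4: successive nullity increments [1] count blocks of size ≥ k; block sizes are [1].

Jordan blocks: (-5, 2), (-5, 1), (-4, 1)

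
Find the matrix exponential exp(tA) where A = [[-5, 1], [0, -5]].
e^{tA} = [[e^{-5*t}, t*e^{-5*t}], [0, e^{-5*t}]]

A has Jordan form J = [[-5, 1], [0, -5]] with A = PJP^{-1}, so e^{tA} = P e^{tJ} P^{-1}.

For a Jordan block J_k(λ), e^{tJ_k(λ)} = e^{λt} · (I + tN + t^2 N^2/2! + ... + t^{k-1} N^{k-1}/(k-1)!) where N is the nilpotent superdiagonal part.

Assembling the blocks and conjugating back gives the entries of e^{tA} as shown above.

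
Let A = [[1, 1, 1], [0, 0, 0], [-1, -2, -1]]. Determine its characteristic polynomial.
xI - A = [[x - 1, -1, -1], [0, x, 0], [1, 2, x + 1]].

Expanding det(xI - A) along the first row:
det(xI - A) = + (x - 1)·det([[x, 0], [2, x + 1]]) - (-1)·det([[0, 0], [1, x + 1]]) + (-1)·det([[0, x], [1, 2]]).

Evaluating gives χ_A(x) = x^3.

χ_A(x) = x^3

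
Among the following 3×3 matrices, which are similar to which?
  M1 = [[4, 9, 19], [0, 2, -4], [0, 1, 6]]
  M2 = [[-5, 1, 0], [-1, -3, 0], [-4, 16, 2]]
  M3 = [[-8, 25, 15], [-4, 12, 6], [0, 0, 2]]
3 classes: {M1}, {M2}, {M3}

Characteristic polynomials: χ_{M1} = (x - 4)^3, χ_{M2} = (x - 2)(x + 4)^2, χ_{M3} = (x - 2)^3.

{M1}: invariant factors (x - 4)^3.

{M2}: invariant factors (x - 2)(x + 4)^2.

{M3}: invariant factors x - 2, (x - 2)^2.

Matrices are similar if and only if their invariant-factor lists agree; the partition into similarity classes is {M1}, {M2}, {M3}.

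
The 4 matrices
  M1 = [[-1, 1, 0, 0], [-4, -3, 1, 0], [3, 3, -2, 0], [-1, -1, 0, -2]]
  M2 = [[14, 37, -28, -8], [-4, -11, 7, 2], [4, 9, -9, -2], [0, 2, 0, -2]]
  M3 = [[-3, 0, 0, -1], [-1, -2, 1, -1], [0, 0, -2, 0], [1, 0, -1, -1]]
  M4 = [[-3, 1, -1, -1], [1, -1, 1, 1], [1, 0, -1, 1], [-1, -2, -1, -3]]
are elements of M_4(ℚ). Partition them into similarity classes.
Characteristic polynomials: χ_{M1} = (x + 2)^4, χ_{M2} = (x + 2)^4, χ_{M3} = (x + 2)^4, χ_{M4} = (x + 2)^4.

{M1, M2, M3, M4}: invariant factors x + 2, (x + 2)^3.

Matrices are similar if and only if their invariant-factor lists agree; the partition into similarity classes is {M1, M2, M3, M4}.

1 class: {M1, M2, M3, M4}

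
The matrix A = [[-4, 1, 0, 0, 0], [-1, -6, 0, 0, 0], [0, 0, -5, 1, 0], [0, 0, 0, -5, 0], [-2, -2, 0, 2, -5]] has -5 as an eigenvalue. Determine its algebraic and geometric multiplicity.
The characteristic polynomial is (x + 5)^5, so the factor x + 5 appears with exponent 5: the algebraic multiplicity is 5.

rank(A + 5I) = 2, so the eigenspace has dimension 5 - 2 = 3: the geometric multiplicity is 3.

Since 3 < 5, A is not diagonalizable.

algebraic multiplicity 5, geometric multiplicity 3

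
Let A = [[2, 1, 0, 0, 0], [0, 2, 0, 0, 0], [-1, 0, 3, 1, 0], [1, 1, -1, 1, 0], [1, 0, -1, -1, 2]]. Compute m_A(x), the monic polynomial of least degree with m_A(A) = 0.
m_A(x) = (x - 2)^2

The characteristic polynomial factors as (x - 2)^5. The minimal polynomial is ∏(x - λ)^{k_λ} where k_λ is the size of the largest Jordan block at λ.

For λ = 2: rank(A - 2I) = 2, and the largest Jordan block has size 2 (the smallest k with rank((A - 2I)^k) = rank((A - 2I)^(k+1))).

So m_A(x) = (x - 2)^2.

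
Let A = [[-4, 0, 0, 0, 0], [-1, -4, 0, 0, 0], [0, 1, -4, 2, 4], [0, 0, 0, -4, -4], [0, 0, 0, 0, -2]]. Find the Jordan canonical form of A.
The characteristic polynomial is det(xI - A) = (x + 2)(x + 4)^4, so the eigenvalues are -4 (algebraic multiplicity 4), -2 (algebraic multiplicity 1).

For λ = -4: rank(A + 4I) = 3, rank((A + 4I)^2) = 2, rank((A + 4I)^3) = 1. The eigenspace has dimension 5 - 3 = 2, so there are 2 Jordan blocks; the rank sequence gives block sizes [3, 1].

For λ = -2: algebraic multiplicity 1 gives one 1×1 block.

Assembling the blocks gives the Jordan form J above.

J = [[-4, 1, 0, 0, 0], [0, -4, 1, 0, 0], [0, 0, -4, 0, 0], [0, 0, 0, -4, 0], [0, 0, 0, 0, -2]]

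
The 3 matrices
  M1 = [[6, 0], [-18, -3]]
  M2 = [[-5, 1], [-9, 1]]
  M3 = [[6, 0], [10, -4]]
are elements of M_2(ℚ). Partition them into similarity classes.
Characteristic polynomials: χ_{M1} = (x - 6)(x + 3), χ_{M2} = (x + 2)^2, χ_{M3} = (x - 6)(x + 4).

{M1}: invariant factors (x - 6)(x + 3).

{M2}: invariant factors (x + 2)^2.

{M3}: invariant factors (x - 6)(x + 4).

Matrices are similar if and only if their invariant-factor lists agree; the partition into similarity classes is {M1}, {M2}, {M3}.

3 classes: {M1}, {M2}, {M3}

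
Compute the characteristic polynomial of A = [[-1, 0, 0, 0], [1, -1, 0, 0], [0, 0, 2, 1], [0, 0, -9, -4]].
xI - A = [[x + 1, 0, 0, 0], [-1, x + 1, 0, 0], [0, 0, x - 2, -1], [0, 0, 9, x + 4]].

Expanding det(xI - A) along the first row:
det(xI - A) = + (x + 1)·det([[x + 1, 0, 0], [0, x - 2, -1], [0, 9, x + 4]]) - (0)·det([[-1, 0, 0], [0, x - 2, -1], [0, 9, x + 4]]) + (0)·det([[-1, x + 1, 0], [0, 0, -1], [0, 0, x + 4]]) - (0)·det([[-1, x + 1, 0], [0, 0, x - 2], [0, 0, 9]]).

Evaluating gives χ_A(x) = x^4 + 4x^3 + 6x^2 + 4x + 1 = (x + 1)^4.

χ_A(x) = (x + 1)^4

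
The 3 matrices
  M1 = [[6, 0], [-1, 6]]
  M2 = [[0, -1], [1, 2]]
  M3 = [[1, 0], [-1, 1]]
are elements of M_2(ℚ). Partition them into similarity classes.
2 classes: {M1}, {M2, M3}

Characteristic polynomials: χ_{M1} = (x - 6)^2, χ_{M2} = (x - 1)^2, χ_{M3} = (x - 1)^2.

{M1}: invariant factors (x - 6)^2.

{M2, M3}: invariant factors (x - 1)^2.

Matrices are similar if and only if their invariant-factor lists agree; the partition into similarity classes is {M1}, {M2, M3}.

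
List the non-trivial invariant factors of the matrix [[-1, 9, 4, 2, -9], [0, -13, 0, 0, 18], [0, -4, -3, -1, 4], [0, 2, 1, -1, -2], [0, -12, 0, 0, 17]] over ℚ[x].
(x - 5)(x + 1)^2(x + 2)^2

The Jordan structure of A has elementary divisors (x + 2)^2, (x + 1)^2, (x - 5). Arranging the block sizes at each eigenvalue in decreasing order and taking row products gives the invariant factors.

Invariant factors (smallest first, each dividing the next): (x - 5)(x + 1)^2(x + 2)^2.

Check: the last factor (x - 5)(x + 1)^2(x + 2)^2 is the minimal polynomial, and the product (x - 5)(x + 1)^2(x + 2)^2 is the characteristic polynomial.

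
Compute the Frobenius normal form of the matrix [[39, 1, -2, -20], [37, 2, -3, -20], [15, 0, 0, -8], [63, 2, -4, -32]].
The invariant factors of A (the non-unit diagonal entries of the Smith normal form of xI - A over ℚ[x]) are x(x - 3)^3, each dividing the next. The characteristic polynomial is their product, x(x - 3)^3.

The rational canonical form is the block-diagonal matrix of companion matrices C(f_i):
R = [[0, 0, 0, 0], [1, 0, 0, 27], [0, 1, 0, -27], [0, 0, 1, 9]].

R = [[0, 0, 0, 0], [1, 0, 0, 27], [0, 1, 0, -27], [0, 0, 1, 9]]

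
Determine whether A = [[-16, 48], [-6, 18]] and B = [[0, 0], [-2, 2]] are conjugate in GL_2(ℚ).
Two matrices over a field are similar if and only if they have the same invariant factors.

Both A and B have characteristic polynomial x(x - 2) and minimal polynomial x(x - 2). Computing further, both have invariant factors x(x - 2). Hence A and B are similar.

Yes.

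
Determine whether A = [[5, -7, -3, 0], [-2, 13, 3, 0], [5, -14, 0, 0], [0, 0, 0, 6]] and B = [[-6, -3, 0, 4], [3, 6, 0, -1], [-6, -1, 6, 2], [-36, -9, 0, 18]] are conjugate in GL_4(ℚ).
Yes.

Two matrices over a field are similar if and only if they have the same invariant factors.

Both A and B have characteristic polynomial (x - 6)^4 and minimal polynomial (x - 6)^3. Computing further, both have invariant factors x - 6, (x - 6)^3. Hence A and B are similar.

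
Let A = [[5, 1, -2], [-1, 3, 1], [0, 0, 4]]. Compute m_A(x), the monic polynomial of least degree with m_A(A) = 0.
m_A(x) = (x - 4)^3

The characteristic polynomial factors as (x - 4)^3. The minimal polynomial is ∏(x - λ)^{k_λ} where k_λ is the size of the largest Jordan block at λ.

For λ = 4: rank(A - 4I) = 2, and the largest Jordan block has size 3 (the smallest k with rank((A - 4I)^k) = rank((A - 4I)^(k+1))).

So m_A(x) = (x - 4)^3.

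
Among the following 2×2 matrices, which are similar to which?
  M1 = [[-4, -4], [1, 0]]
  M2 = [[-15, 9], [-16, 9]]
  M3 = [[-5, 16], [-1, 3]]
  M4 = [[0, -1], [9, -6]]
Characteristic polynomials: χ_{M1} = (x + 2)^2, χ_{M2} = (x + 3)^2, χ_{M3} = (x + 1)^2, χ_{M4} = (x + 3)^2.

{M1}: invariant factors (x + 2)^2.

{M2, M4}: invariant factors (x + 3)^2.

{M3}: invariant factors (x + 1)^2.

Matrices are similar if and only if their invariant-factor lists agree; the partition into similarity classes is {M1}, {M2, M4}, {M3}.

3 classes: {M1}, {M2, M4}, {M3}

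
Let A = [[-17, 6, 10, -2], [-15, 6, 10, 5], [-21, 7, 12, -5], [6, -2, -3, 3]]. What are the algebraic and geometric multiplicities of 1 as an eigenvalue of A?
The characteristic polynomial is (x - 1)^4, so the factor x - 1 appears with exponent 4: the algebraic multiplicity is 4.

rank(A - I) = 2, so the eigenspace has dimension 4 - 2 = 2: the geometric multiplicity is 2.

Since 2 < 4, A is not diagonalizable.

algebraic multiplicity 4, geometric multiplicity 2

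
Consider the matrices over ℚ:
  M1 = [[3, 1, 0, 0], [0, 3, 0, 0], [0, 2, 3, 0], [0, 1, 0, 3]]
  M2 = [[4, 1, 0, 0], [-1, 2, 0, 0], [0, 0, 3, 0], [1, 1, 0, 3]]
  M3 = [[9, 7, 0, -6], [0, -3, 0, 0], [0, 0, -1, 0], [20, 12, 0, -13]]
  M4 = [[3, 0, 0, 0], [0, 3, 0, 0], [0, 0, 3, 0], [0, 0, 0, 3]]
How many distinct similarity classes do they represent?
3 classes: {M1, M2}, {M3}, {M4}

Characteristic polynomials: χ_{M1} = (x - 3)^4, χ_{M2} = (x - 3)^4, χ_{M3} = (x + 1)^2(x + 3)^2, χ_{M4} = (x - 3)^4.

{M1, M2}: invariant factors x - 3, x - 3, (x - 3)^2.

{M3}: invariant factors x + 1, (x + 1)(x + 3)^2.

{M4}: invariant factors x - 3, x - 3, x - 3, x - 3.

Matrices are similar if and only if their invariant-factor lists agree; the partition into similarity classes is {M1, M2}, {M3}, {M4}.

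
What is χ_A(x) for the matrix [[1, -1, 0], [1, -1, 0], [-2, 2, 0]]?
xI - A = [[x - 1, 1, 0], [-1, x + 1, 0], [2, -2, x]].

Expanding det(xI - A) along the first row:
det(xI - A) = + (x - 1)·det([[x + 1, 0], [-2, x]]) - (1)·det([[-1, 0], [2, x]]) + (0)·det([[-1, x + 1], [2, -2]]).

Evaluating gives χ_A(x) = x^3.

χ_A(x) = x^3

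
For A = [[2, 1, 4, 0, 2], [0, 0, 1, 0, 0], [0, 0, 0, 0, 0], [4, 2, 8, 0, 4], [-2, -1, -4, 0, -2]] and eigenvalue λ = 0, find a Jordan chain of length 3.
v_1 = [[0, -4, 1, -2, 0]]^T, v_2 = [[0, 1, 0, 0, 0]]^T, v_3 = [[1, 0, 0, 2, -1]]^T

We seek v_1 ∈ ker(A^3) \ ker(A^2), then set v_{i+1} = A v_i.

One such chain is v_1 = [[0, -4, 1, -2, 0]]^T, v_2 = [[0, 1, 0, 0, 0]]^T, v_3 = [[1, 0, 0, 2, -1]]^T. Check: A v_3 = [[0, 0, 0, 0, 0]]^T = 0.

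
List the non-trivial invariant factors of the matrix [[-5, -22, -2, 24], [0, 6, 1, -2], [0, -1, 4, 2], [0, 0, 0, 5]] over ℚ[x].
The Jordan structure of A has elementary divisors (x + 5), (x - 5)^2, (x - 5). Arranging the block sizes at each eigenvalue in decreasing order and taking row products gives the invariant factors.

Invariant factors (smallest first, each dividing the next): x - 5, (x - 5)^2(x + 5).

Check: the last factor (x - 5)^2(x + 5) is the minimal polynomial, and the product (x - 5)^3(x + 5) is the characteristic polynomial.

x - 5, (x - 5)^2(x + 5)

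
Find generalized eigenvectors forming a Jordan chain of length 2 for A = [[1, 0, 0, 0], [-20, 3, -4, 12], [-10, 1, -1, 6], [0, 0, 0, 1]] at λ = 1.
v_1 = [[2, -7, -2, 4]]^T, v_2 = [[0, 2, 1, 0]]^T

We seek v_1 ∈ ker((A - I)^2) \ ker(A - I), then set v_{i+1} = (A - I) v_i.

One such chain is v_1 = [[2, -7, -2, 4]]^T, v_2 = [[0, 2, 1, 0]]^T. Check: (A - I) v_2 = [[0, 0, 0, 0]]^T = 0.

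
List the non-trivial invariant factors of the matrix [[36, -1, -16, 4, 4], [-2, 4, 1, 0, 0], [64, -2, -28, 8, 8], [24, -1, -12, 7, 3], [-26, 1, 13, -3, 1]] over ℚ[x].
The Jordan structure of A has elementary divisors (x - 4)^3, (x - 4)^2. Arranging the block sizes at each eigenvalue in decreasing order and taking row products gives the invariant factors.

Invariant factors (smallest first, each dividing the next): (x - 4)^2, (x - 4)^3.

Check: the last factor (x - 4)^3 is the minimal polynomial, and the product (x - 4)^5 is the characteristic polynomial.

(x - 4)^2, (x - 4)^3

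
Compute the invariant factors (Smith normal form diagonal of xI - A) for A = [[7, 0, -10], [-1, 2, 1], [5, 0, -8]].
(x - 2)^2(x + 3)

The Jordan structure of A has elementary divisors (x + 3), (x - 2)^2. Arranging the block sizes at each eigenvalue in decreasing order and taking row products gives the invariant factors.

Invariant factors (smallest first, each dividing the next): (x - 2)^2(x + 3).

Check: the last factor (x - 2)^2(x + 3) is the minimal polynomial, and the product (x - 2)^2(x + 3) is the characteristic polynomial.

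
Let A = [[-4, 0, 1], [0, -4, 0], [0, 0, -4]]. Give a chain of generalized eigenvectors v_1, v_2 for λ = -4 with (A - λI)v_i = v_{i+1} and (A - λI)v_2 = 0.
We seek v_1 ∈ ker((A + 4I)^2) \ ker(A + 4I), then set v_{i+1} = (A + 4I) v_i.

One such chain is v_1 = [[0, 0, 1]]^T, v_2 = [[1, 0, 0]]^T. Check: (A + 4I) v_2 = [[0, 0, 0]]^T = 0.

v_1 = [[0, 0, 1]]^T, v_2 = [[1, 0, 0]]^T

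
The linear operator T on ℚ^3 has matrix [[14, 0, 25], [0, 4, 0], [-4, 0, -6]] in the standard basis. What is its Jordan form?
J = [[4, 1, 0], [0, 4, 0], [0, 0, 4]]

The characteristic polynomial is det(xI - A) = (x - 4)^3, so the eigenvalues are 4 (algebraic multiplicity 3).

For λ = 4: rank(A - 4I) = 1, rank((A - 4I)^2) = 0. The eigenspace has dimension 3 - 1 = 2, so there are 2 Jordan blocks; the rank sequence gives block sizes [2, 1].

Assembling the blocks gives the Jordan form J above.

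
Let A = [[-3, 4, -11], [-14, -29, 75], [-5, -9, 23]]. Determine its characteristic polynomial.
χ_A(x) = (x + 3)^3

xI - A = [[x + 3, -4, 11], [14, x + 29, -75], [5, 9, x - 23]].

Expanding det(xI - A) along the first row:
det(xI - A) = + (x + 3)·det([[x + 29, -75], [9, x - 23]]) - (-4)·det([[14, -75], [5, x - 23]]) + (11)·det([[14, x + 29], [5, 9]]).

Evaluating gives χ_A(x) = x^3 + 9x^2 + 27x + 27 = (x + 3)^3.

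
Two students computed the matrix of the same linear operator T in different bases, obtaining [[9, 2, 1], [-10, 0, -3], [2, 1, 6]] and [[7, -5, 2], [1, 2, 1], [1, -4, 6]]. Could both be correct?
Two matrices over a field are similar if and only if they have the same invariant factors.

Both A and B have characteristic polynomial (x - 5)^3 and minimal polynomial (x - 5)^3. Computing further, both have invariant factors (x - 5)^3. Hence A and B are similar.

Yes.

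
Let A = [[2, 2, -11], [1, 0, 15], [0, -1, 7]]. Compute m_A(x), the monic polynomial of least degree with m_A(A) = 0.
The characteristic polynomial factors as (x - 3)^3. The minimal polynomial is ∏(x - λ)^{k_λ} where k_λ is the size of the largest Jordan block at λ.

For λ = 3: rank(A - 3I) = 2, and the largest Jordan block has size 3 (the smallest k with rank((A - 3I)^k) = rank((A - 3I)^(k+1))).

So m_A(x) = (x - 3)^3.

m_A(x) = (x - 3)^3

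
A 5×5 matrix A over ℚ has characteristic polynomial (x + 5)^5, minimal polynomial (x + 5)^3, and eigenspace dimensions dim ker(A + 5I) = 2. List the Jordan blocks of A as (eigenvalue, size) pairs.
Jordan blocks: (-5, 3), (-5, 2)

λ = -5: algebraic multiplicity 5 (exponent in χ_A), largest block size 3 (exponent in m_A), 2 blocks (geometric multiplicity). These force block sizes [3, 2].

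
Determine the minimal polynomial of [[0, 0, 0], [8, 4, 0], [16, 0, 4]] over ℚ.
The characteristic polynomial factors as x(x - 4)^2. The minimal polynomial is ∏(x - λ)^{k_λ} where k_λ is the size of the largest Jordan block at λ.

For λ = 0: rank(A) = 2, and the largest Jordan block has size 1 (the smallest k with rank(A^k) = rank(A^(k+1))).
For λ = 4: rank(A - 4I) = 1, and the largest Jordan block has size 1 (the smallest k with rank((A - 4I)^k) = rank((A - 4I)^(k+1))).

So m_A(x) = x(x - 4).

m_A(x) = x(x - 4)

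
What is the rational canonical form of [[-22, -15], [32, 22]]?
R = [[0, 4], [1, 0]]

The invariant factors of A (the non-unit diagonal entries of the Smith normal form of xI - A over ℚ[x]) are (x - 2)(x + 2), each dividing the next. The characteristic polynomial is their product, (x - 2)(x + 2).

The rational canonical form is the block-diagonal matrix of companion matrices C(f_i):
R = [[0, 4], [1, 0]].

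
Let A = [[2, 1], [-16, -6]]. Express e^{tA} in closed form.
e^{tA} = [[(4*t + 1)*e^{-2*t}, t*e^{-2*t}], [-16*t*e^{-2*t}, (1 - 4*t)*e^{-2*t}]]

A has Jordan form J = [[-2, 1], [0, -2]] with A = PJP^{-1}, so e^{tA} = P e^{tJ} P^{-1}.

For a Jordan block J_k(λ), e^{tJ_k(λ)} = e^{λt} · (I + tN + t^2 N^2/2! + ... + t^{k-1} N^{k-1}/(k-1)!) where N is the nilpotent superdiagonal part.

Assembling the blocks and conjugating back gives the entries of e^{tA} as shown above.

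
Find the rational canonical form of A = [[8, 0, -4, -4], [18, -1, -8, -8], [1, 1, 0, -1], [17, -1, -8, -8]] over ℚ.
The invariant factors of A (the non-unit diagonal entries of the Smith normal form of xI - A over ℚ[x]) are (x + 1)(x^3 + 4), each dividing the next. The characteristic polynomial is their product, (x + 1)(x^3 + 4).

The rational canonical form is the block-diagonal matrix of companion matrices C(f_i):
R = [[0, 0, 0, -4], [1, 0, 0, -4], [0, 1, 0, 0], [0, 0, 1, -1]].

Note the characteristic polynomial does not split into linear factors over ℚ, so A has no Jordan form over ℚ; the rational canonical form exists over any field.

R = [[0, 0, 0, -4], [1, 0, 0, -4], [0, 1, 0, 0], [0, 0, 1, -1]]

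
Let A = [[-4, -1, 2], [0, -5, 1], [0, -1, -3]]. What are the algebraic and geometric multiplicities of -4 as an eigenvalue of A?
algebraic multiplicity 3, geometric multiplicity 1

The characteristic polynomial is (x + 4)^3, so the factor x + 4 appears with exponent 3: the algebraic multiplicity is 3.

rank(A + 4I) = 2, so the eigenspace has dimension 3 - 2 = 1: the geometric multiplicity is 1.

Since 1 < 3, A is not diagonalizable.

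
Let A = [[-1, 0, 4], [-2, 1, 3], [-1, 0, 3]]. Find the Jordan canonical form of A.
J = [[1, 1, 0], [0, 1, 1], [0, 0, 1]]

The characteristic polynomial is det(xI - A) = (x - 1)^3, so the eigenvalues are 1 (algebraic multiplicity 3).

For λ = 1: rank(A - I) = 2, rank((A - I)^2) = 1, rank((A - I)^3) = 0. The eigenspace has dimension 3 - 2 = 1, so there is 1 Jordan block; the rank sequence gives block sizes [3].

Assembling the blocks gives the Jordan form J above.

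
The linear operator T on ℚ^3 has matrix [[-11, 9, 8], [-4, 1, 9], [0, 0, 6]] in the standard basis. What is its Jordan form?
The characteristic polynomial is det(xI - A) = (x - 6)(x + 5)^2, so the eigenvalues are -5 (algebraic multiplicity 2), 6 (algebraic multiplicity 1).

For λ = -5: rank(A + 5I) = 2, rank((A + 5I)^2) = 1. The eigenspace has dimension 3 - 2 = 1, so there is 1 Jordan block; the rank sequence gives block sizes [2].

For λ = 6: algebraic multiplicity 1 gives one 1×1 block.

Assembling the blocks gives the Jordan form J above.

J = [[-5, 1, 0], [0, -5, 0], [0, 0, 6]]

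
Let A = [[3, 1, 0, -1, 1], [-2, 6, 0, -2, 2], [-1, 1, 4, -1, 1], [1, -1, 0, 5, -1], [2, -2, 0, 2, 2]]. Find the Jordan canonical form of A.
The characteristic polynomial is det(xI - A) = (x - 4)^5, so the eigenvalues are 4 (algebraic multiplicity 5).

For λ = 4: rank(A - 4I) = 1, rank((A - 4I)^2) = 0. The eigenspace has dimension 5 - 1 = 4, so there are 4 Jordan blocks; the rank sequence gives block sizes [2, 1, 1, 1].

Assembling the blocks gives the Jordan form J above.

J = [[4, 1, 0, 0, 0], [0, 4, 0, 0, 0], [0, 0, 4, 0, 0], [0, 0, 0, 4, 0], [0, 0, 0, 0, 4]]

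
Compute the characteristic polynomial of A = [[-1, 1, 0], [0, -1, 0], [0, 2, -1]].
xI - A = [[x + 1, -1, 0], [0, x + 1, 0], [0, -2, x + 1]].

Expanding det(xI - A) along the first row:
det(xI - A) = + (x + 1)·det([[x + 1, 0], [-2, x + 1]]) - (-1)·det([[0, 0], [0, x + 1]]) + (0)·det([[0, x + 1], [0, -2]]).

Evaluating gives χ_A(x) = x^3 + 3x^2 + 3x + 1 = (x + 1)^3.

χ_A(x) = (x + 1)^3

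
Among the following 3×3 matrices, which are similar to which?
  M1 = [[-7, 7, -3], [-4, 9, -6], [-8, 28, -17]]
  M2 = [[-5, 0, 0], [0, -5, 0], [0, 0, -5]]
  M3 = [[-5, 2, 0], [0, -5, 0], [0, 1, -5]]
Characteristic polynomials: χ_{M1} = (x + 5)^3, χ_{M2} = (x + 5)^3, χ_{M3} = (x + 5)^3.

{M1, M3}: invariant factors x + 5, (x + 5)^2.

{M2}: invariant factors x + 5, x + 5, x + 5.

Matrices are similar if and only if their invariant-factor lists agree; the partition into similarity classes is {M1, M3}, {M2}.

2 classes: {M1, M3}, {M2}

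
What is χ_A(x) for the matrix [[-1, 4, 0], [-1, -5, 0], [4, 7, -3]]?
χ_A(x) = (x + 3)^3

xI - A = [[x + 1, -4, 0], [1, x + 5, 0], [-4, -7, x + 3]].

Expanding det(xI - A) along the first row:
det(xI - A) = + (x + 1)·det([[x + 5, 0], [-7, x + 3]]) - (-4)·det([[1, 0], [-4, x + 3]]) + (0)·det([[1, x + 5], [-4, -7]]).

Evaluating gives χ_A(x) = x^3 + 9x^2 + 27x + 27 = (x + 3)^3.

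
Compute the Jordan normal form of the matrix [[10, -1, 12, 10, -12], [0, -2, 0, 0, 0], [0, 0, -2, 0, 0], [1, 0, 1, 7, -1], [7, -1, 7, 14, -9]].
The characteristic polynomial is det(xI - A) = (x - 5)^2(x + 2)^3, so the eigenvalues are -2 (algebraic multiplicity 3), 5 (algebraic multiplicity 2).

For λ = -2: rank(A + 2I) = 3, rank((A + 2I)^2) = 2. The eigenspace has dimension 5 - 3 = 2, so there are 2 Jordan blocks; the rank sequence gives block sizes [2, 1].

For λ = 5: rank(A - 5I) = 4, rank((A - 5I)^2) = 3. The eigenspace has dimension 5 - 4 = 1, so there is 1 Jordan block; the rank sequence gives block sizes [2].

Assembling the blocks gives the Jordan form J above.

J = [[-2, 1, 0, 0, 0], [0, -2, 0, 0, 0], [0, 0, -2, 0, 0], [0, 0, 0, 5, 1], [0, 0, 0, 0, 5]]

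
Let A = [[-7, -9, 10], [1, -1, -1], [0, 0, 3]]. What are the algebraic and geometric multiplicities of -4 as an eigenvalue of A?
algebraic multiplicity 2, geometric multiplicity 1

The characteristic polynomial is (x - 3)(x + 4)^2, so the factor x + 4 appears with exponent 2: the algebraic multiplicity is 2.

rank(A + 4I) = 2, so the eigenspace has dimension 3 - 2 = 1: the geometric multiplicity is 1.

Since 1 < 2, A is not diagonalizable.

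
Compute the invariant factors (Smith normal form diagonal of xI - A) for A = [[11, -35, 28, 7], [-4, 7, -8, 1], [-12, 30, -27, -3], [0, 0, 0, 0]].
x + 3, x(x + 3)^2

The Jordan structure of A has elementary divisors (x + 3)^2, (x + 3), x. Arranging the block sizes at each eigenvalue in decreasing order and taking row products gives the invariant factors.

Invariant factors (smallest first, each dividing the next): x + 3, x(x + 3)^2.

Check: the last factor x(x + 3)^2 is the minimal polynomial, and the product x(x + 3)^3 is the characteristic polynomial.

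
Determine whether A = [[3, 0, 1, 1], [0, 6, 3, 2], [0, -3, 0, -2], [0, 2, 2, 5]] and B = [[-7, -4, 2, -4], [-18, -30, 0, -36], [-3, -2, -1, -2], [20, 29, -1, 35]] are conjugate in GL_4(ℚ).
trace(A) = 14 but trace(B) = -3. The trace is a similarity invariant, so A and B are not similar.

No.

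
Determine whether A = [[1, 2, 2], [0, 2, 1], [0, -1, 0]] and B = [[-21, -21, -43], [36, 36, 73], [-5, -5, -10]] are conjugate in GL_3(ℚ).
trace(A) = 3 but trace(B) = 5. The trace is a similarity invariant, so A and B are not similar.

No.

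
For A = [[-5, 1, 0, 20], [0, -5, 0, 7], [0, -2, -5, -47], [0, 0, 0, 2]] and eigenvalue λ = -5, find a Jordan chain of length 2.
We seek v_1 ∈ ker((A + 5I)^2) \ ker(A + 5I), then set v_{i+1} = (A + 5I) v_i.

One such chain is v_1 = [[2, 1, -5, 0]]^T, v_2 = [[1, 0, -2, 0]]^T. Check: (A + 5I) v_2 = [[0, 0, 0, 0]]^T = 0.

v_1 = [[2, 1, -5, 0]]^T, v_2 = [[1, 0, -2, 0]]^T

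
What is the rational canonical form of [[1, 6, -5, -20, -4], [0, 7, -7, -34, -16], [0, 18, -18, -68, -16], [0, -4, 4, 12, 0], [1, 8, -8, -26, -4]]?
R = [[0, -4, 0, 0, 0], [1, 1, 0, 0, 0], [0, 0, 0, 0, -16], [0, 0, 1, 0, 0], [0, 0, 0, 1, -3]]

The invariant factors of A (the non-unit diagonal entries of the Smith normal form of xI - A over ℚ[x]) are x^2 - x + 4, (x + 4)(x^2 - x + 4), each dividing the next. The characteristic polynomial is their product, (x + 4)(x^2 - x + 4)^2.

The rational canonical form is the block-diagonal matrix of companion matrices C(f_i):
R = [[0, -4, 0, 0, 0], [1, 1, 0, 0, 0], [0, 0, 0, 0, -16], [0, 0, 1, 0, 0], [0, 0, 0, 1, -3]].

Note the characteristic polynomial does not split into linear factors over ℚ, so A has no Jordan form over ℚ; the rational canonical form exists over any field.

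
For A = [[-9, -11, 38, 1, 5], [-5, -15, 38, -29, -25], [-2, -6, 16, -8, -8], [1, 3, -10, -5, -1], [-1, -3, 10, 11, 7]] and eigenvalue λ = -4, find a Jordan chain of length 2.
v_1 = [[4, 5, 2, -1, 1]]^T, v_2 = [[5, 5, 2, -1, 1]]^T

We seek v_1 ∈ ker((A + 4I)^2) \ ker(A + 4I), then set v_{i+1} = (A + 4I) v_i.

One such chain is v_1 = [[4, 5, 2, -1, 1]]^T, v_2 = [[5, 5, 2, -1, 1]]^T. Check: (A + 4I) v_2 = [[0, 0, 0, 0, 0]]^T = 0.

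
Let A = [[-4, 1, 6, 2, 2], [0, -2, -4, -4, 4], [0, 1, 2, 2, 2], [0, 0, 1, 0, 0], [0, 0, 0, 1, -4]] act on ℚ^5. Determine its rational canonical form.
R = [[-4, 0, 0, 0, 0], [0, 0, 0, 0, 8], [0, 1, 0, 0, 10], [0, 0, 1, 0, 2], [0, 0, 0, 1, -4]]

The invariant factors of A (the non-unit diagonal entries of the Smith normal form of xI - A over ℚ[x]) are x + 4, (x + 4)(x^3 - 2x - 2), each dividing the next. The characteristic polynomial is their product, (x + 4)^2(x^3 - 2x - 2).

The rational canonical form is the block-diagonal matrix of companion matrices C(f_i):
R = [[-4, 0, 0, 0, 0], [0, 0, 0, 0, 8], [0, 1, 0, 0, 10], [0, 0, 1, 0, 2], [0, 0, 0, 1, -4]].

Note the characteristic polynomial does not split into linear factors over ℚ, so A has no Jordan form over ℚ; the rational canonical form exists over any field.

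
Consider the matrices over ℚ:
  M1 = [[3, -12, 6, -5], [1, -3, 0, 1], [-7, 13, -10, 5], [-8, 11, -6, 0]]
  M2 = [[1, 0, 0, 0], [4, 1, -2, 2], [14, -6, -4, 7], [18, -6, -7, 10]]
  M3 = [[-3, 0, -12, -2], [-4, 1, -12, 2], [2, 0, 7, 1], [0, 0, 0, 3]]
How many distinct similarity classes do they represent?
Characteristic polynomials: χ_{M1} = (x - 2)(x + 4)^3, χ_{M2} = (x - 3)^2(x - 1)^2, χ_{M3} = (x - 3)^2(x - 1)^2.

{M1}: invariant factors (x - 2)(x + 4)^3.

{M2, M3}: invariant factors x - 1, (x - 3)^2(x - 1).

Matrices are similar if and only if their invariant-factor lists agree; the partition into similarity classes is {M1}, {M2, M3}.

2 classes: {M1}, {M2, M3}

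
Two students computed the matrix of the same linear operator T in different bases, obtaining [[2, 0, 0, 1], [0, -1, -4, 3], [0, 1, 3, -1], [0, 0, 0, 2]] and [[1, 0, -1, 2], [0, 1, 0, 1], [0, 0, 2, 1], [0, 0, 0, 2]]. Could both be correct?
No.

Both have characteristic polynomial (x - 2)^2(x - 1)^2, but the minimal polynomial of A is (x - 2)^2(x - 1)^2 while the minimal polynomial of B is (x - 2)^2(x - 1). The minimal polynomial is a similarity invariant, so A and B are not similar.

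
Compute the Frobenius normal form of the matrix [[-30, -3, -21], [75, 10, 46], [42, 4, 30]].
The invariant factors of A (the non-unit diagonal entries of the Smith normal form of xI - A over ℚ[x]) are (x - 6)(x^2 - 4x - 1), each dividing the next. The characteristic polynomial is their product, (x - 6)(x^2 - 4x - 1).

The rational canonical form is the block-diagonal matrix of companion matrices C(f_i):
R = [[0, 0, -6], [1, 0, -23], [0, 1, 10]].

Note the characteristic polynomial does not split into linear factors over ℚ, so A has no Jordan form over ℚ; the rational canonical form exists over any field.

R = [[0, 0, -6], [1, 0, -23], [0, 1, 10]]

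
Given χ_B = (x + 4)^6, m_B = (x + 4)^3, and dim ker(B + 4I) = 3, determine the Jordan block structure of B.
λ = -4: algebraic multiplicity 6 (exponent in χ_B), largest block size 3 (exponent in m_B), 3 blocks (geometric multiplicity). These force block sizes [3, 2, 1].

Jordan blocks: (-4, 3), (-4, 2), (-4, 1)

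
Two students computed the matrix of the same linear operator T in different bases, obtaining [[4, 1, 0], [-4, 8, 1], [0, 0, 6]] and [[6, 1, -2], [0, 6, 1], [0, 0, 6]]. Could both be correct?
Two matrices over a field are similar if and only if they have the same invariant factors.

Both A and B have characteristic polynomial (x - 6)^3 and minimal polynomial (x - 6)^3. Computing further, both have invariant factors (x - 6)^3. Hence A and B are similar.

Yes.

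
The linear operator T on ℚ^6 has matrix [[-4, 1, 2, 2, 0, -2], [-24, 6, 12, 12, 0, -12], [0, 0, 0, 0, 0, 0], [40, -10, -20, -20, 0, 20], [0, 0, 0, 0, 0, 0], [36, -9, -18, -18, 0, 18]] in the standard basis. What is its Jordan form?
The characteristic polynomial is det(xI - A) = x^6, so the eigenvalues are 0 (algebraic multiplicity 6).

For λ = 0: rank(A) = 1, rank(A^2) = 0. The eigenspace has dimension 6 - 1 = 5, so there are 5 Jordan blocks; the rank sequence gives block sizes [2, 1, 1, 1, 1].

Assembling the blocks gives the Jordan form J above.

J = [[0, 1, 0, 0, 0, 0], [0, 0, 0, 0, 0, 0], [0, 0, 0, 0, 0, 0], [0, 0, 0, 0, 0, 0], [0, 0, 0, 0, 0, 0], [0, 0, 0, 0, 0, 0]]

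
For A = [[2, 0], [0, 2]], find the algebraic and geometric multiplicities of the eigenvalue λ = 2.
The characteristic polynomial is (x - 2)^2, so the factor x - 2 appears with exponent 2: the algebraic multiplicity is 2.

rank(A - 2I) = 0, so the eigenspace has dimension 2 - 0 = 2: the geometric multiplicity is 2.

algebraic multiplicity 2, geometric multiplicity 2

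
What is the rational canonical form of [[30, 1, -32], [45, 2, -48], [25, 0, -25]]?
R = [[0, 0, 25], [1, 0, -15], [0, 1, 7]]

The invariant factors of A (the non-unit diagonal entries of the Smith normal form of xI - A over ℚ[x]) are (x - 5)(x^2 - 2x + 5), each dividing the next. The characteristic polynomial is their product, (x - 5)(x^2 - 2x + 5).

The rational canonical form is the block-diagonal matrix of companion matrices C(f_i):
R = [[0, 0, 25], [1, 0, -15], [0, 1, 7]].

Note the characteristic polynomial does not split into linear factors over ℚ, so A has no Jordan form over ℚ; the rational canonical form exists over any field.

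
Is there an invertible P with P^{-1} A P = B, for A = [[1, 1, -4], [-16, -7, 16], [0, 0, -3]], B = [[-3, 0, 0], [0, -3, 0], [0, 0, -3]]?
Both have characteristic polynomial (x + 3)^3, but the minimal polynomial of A is (x + 3)^2 while the minimal polynomial of B is x + 3. The minimal polynomial is a similarity invariant, so A and B are not similar.

No.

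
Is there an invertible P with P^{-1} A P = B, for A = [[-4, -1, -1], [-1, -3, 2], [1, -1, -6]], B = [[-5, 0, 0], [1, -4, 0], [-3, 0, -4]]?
No.

Both have characteristic polynomial (x + 4)^2(x + 5), but the minimal polynomial of A is (x + 4)^2(x + 5) while the minimal polynomial of B is (x + 4)(x + 5). The minimal polynomial is a similarity invariant, so A and B are not similar.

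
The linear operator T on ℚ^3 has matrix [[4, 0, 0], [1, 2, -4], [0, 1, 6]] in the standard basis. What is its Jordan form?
J = [[4, 1, 0], [0, 4, 1], [0, 0, 4]]

The characteristic polynomial is det(xI - A) = (x - 4)^3, so the eigenvalues are 4 (algebraic multiplicity 3).

For λ = 4: rank(A - 4I) = 2, rank((A - 4I)^2) = 1, rank((A - 4I)^3) = 0. The eigenspace has dimension 3 - 2 = 1, so there is 1 Jordan block; the rank sequence gives block sizes [3].

Assembling the blocks gives the Jordan form J above.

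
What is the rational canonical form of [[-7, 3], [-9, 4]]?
The invariant factors of A (the non-unit diagonal entries of the Smith normal form of xI - A over ℚ[x]) are x^2 + 3x - 1, each dividing the next. The characteristic polynomial is their product, x^2 + 3x - 1.

The rational canonical form is the block-diagonal matrix of companion matrices C(f_i):
R = [[0, 1], [1, -3]].

Note the characteristic polynomial does not split into linear factors over ℚ, so A has no Jordan form over ℚ; the rational canonical form exists over any field.

R = [[0, 1], [1, -3]]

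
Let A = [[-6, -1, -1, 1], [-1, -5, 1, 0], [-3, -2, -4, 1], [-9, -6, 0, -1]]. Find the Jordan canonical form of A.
J = [[-4, 1, 0, 0], [0, -4, 1, 0], [0, 0, -4, 0], [0, 0, 0, -4]]

The characteristic polynomial is det(xI - A) = (x + 4)^4, so the eigenvalues are -4 (algebraic multiplicity 4).

For λ = -4: rank(A + 4I) = 2, rank((A + 4I)^2) = 1, rank((A + 4I)^3) = 0. The eigenspace has dimension 4 - 2 = 2, so there are 2 Jordan blocks; the rank sequence gives block sizes [3, 1].

Assembling the blocks gives the Jordan form J above.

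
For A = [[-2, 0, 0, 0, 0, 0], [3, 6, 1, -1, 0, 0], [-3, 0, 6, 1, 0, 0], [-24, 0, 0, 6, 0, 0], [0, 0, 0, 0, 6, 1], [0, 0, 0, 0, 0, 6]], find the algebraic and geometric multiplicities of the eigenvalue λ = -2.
algebraic multiplicity 1, geometric multiplicity 1

The characteristic polynomial is (x - 6)^5(x + 2), so the factor x + 2 appears with exponent 1: the algebraic multiplicity is 1.

rank(A + 2I) = 5, so the eigenspace has dimension 6 - 5 = 1: the geometric multiplicity is 1.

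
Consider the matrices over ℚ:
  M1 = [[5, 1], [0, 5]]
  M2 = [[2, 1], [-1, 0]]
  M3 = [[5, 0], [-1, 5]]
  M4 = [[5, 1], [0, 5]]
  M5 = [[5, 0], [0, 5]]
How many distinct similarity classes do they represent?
Characteristic polynomials: χ_{M1} = (x - 5)^2, χ_{M2} = (x - 1)^2, χ_{M3} = (x - 5)^2, χ_{M4} = (x - 5)^2, χ_{M5} = (x - 5)^2.

{M1, M3, M4}: invariant factors (x - 5)^2.

{M2}: invariant factors (x - 1)^2.

{M5}: invariant factors x - 5, x - 5.

Matrices are similar if and only if their invariant-factor lists agree; the partition into similarity classes is {M1, M3, M4}, {M2}, {M5}.

3 classes: {M1, M3, M4}, {M2}, {M5}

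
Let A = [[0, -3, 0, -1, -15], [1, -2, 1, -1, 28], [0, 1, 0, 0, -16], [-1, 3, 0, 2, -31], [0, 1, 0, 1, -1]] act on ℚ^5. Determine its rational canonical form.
R = [[0, 0, 0, 0, -48], [1, 0, 0, 0, 8], [0, 1, 0, 0, -19], [0, 0, 1, 0, -3], [0, 0, 0, 1, -1]]

The invariant factors of A (the non-unit diagonal entries of the Smith normal form of xI - A over ℚ[x]) are (x + 3)(x^2 - x + 4)^2, each dividing the next. The characteristic polynomial is their product, (x + 3)(x^2 - x + 4)^2.

The rational canonical form is the block-diagonal matrix of companion matrices C(f_i):
R = [[0, 0, 0, 0, -48], [1, 0, 0, 0, 8], [0, 1, 0, 0, -19], [0, 0, 1, 0, -3], [0, 0, 0, 1, -1]].

Note the characteristic polynomial does not split into linear factors over ℚ, so A has no Jordan form over ℚ; the rational canonical form exists over any field.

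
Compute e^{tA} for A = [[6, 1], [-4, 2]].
A has Jordan form J = [[4, 1], [0, 4]] with A = PJP^{-1}, so e^{tA} = P e^{tJ} P^{-1}.

For a Jordan block J_k(λ), e^{tJ_k(λ)} = e^{λt} · (I + tN + t^2 N^2/2! + ... + t^{k-1} N^{k-1}/(k-1)!) where N is the nilpotent superdiagonal part.

Assembling the blocks and conjugating back gives the entries of e^{tA} as shown above.

e^{tA} = [[(2*t + 1)*e^{4*t}, t*e^{4*t}], [-4*t*e^{4*t}, (1 - 2*t)*e^{4*t}]]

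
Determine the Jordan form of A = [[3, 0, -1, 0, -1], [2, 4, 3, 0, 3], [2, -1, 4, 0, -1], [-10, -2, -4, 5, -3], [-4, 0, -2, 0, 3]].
J = [[3, 1, 0, 0, 0], [0, 3, 1, 0, 0], [0, 0, 3, 0, 0], [0, 0, 0, 5, 1], [0, 0, 0, 0, 5]]

The characteristic polynomial is det(xI - A) = (x - 5)^2(x - 3)^3, so the eigenvalues are 3 (algebraic multiplicity 3), 5 (algebraic multiplicity 2).

For λ = 3: rank(A - 3I) = 4, rank((A - 3I)^2) = 3, rank((A - 3I)^3) = 2. The eigenspace has dimension 5 - 4 = 1, so there is 1 Jordan block; the rank sequence gives block sizes [3].

For λ = 5: rank(A - 5I) = 4, rank((A - 5I)^2) = 3. The eigenspace has dimension 5 - 4 = 1, so there is 1 Jordan block; the rank sequence gives block sizes [2].

Assembling the blocks gives the Jordan form J above.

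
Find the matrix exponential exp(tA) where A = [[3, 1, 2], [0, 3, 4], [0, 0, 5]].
e^{tA} = [[e^{3*t}, t*e^{3*t}, 2*(-t + e^{2*t} - 1)*e^{3*t}], [0, e^{3*t}, 2*(e^{2*t} - 1)*e^{3*t}], [0, 0, e^{5*t}]]

A has Jordan form J = [[3, 1, 0], [0, 3, 0], [0, 0, 5]] with A = PJP^{-1}, so e^{tA} = P e^{tJ} P^{-1}.

For a Jordan block J_k(λ), e^{tJ_k(λ)} = e^{λt} · (I + tN + t^2 N^2/2! + ... + t^{k-1} N^{k-1}/(k-1)!) where N is the nilpotent superdiagonal part.

Assembling the blocks and conjugating back gives the entries of e^{tA} as shown above.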